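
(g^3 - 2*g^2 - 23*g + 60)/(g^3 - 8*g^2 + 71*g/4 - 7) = 4*(g^2 + 2*g - 15)/(4*g^2 - 16*g + 7)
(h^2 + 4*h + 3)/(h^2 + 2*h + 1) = (h + 3)/(h + 1)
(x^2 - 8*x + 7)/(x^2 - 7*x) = (x - 1)/x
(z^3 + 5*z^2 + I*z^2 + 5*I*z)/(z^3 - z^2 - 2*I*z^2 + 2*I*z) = (z^2 + 5*z + I*z + 5*I)/(z^2 - z - 2*I*z + 2*I)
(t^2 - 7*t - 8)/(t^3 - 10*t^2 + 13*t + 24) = 1/(t - 3)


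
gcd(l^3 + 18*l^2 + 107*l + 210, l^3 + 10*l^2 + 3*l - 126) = l^2 + 13*l + 42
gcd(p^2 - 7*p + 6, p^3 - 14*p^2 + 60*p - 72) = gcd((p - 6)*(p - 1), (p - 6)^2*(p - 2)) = p - 6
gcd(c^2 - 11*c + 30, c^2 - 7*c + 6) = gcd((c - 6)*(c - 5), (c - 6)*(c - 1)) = c - 6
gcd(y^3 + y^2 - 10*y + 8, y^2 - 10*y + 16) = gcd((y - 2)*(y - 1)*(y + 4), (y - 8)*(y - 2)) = y - 2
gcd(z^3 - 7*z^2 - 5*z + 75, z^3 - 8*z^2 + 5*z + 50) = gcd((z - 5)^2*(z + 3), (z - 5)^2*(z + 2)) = z^2 - 10*z + 25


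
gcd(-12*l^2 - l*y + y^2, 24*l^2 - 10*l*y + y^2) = -4*l + y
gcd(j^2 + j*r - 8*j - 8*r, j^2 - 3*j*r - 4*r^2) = j + r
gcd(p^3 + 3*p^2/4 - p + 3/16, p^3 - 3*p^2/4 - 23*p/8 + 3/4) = p^2 + 5*p/4 - 3/8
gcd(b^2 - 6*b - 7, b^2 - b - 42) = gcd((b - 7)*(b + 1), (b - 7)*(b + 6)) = b - 7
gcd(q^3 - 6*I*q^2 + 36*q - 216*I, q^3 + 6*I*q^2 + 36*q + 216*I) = q^2 + 36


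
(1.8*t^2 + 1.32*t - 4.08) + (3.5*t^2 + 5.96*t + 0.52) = 5.3*t^2 + 7.28*t - 3.56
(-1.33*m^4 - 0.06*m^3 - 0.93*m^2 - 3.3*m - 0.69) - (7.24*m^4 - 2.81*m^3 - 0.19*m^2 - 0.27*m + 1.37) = -8.57*m^4 + 2.75*m^3 - 0.74*m^2 - 3.03*m - 2.06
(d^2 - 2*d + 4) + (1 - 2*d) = d^2 - 4*d + 5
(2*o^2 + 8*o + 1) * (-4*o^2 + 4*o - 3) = -8*o^4 - 24*o^3 + 22*o^2 - 20*o - 3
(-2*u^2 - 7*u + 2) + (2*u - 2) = -2*u^2 - 5*u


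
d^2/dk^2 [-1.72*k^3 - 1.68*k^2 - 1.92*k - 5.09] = -10.32*k - 3.36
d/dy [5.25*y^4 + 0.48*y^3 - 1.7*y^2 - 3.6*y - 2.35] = 21.0*y^3 + 1.44*y^2 - 3.4*y - 3.6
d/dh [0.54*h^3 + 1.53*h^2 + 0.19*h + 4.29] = 1.62*h^2 + 3.06*h + 0.19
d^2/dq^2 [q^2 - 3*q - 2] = 2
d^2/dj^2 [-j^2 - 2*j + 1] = -2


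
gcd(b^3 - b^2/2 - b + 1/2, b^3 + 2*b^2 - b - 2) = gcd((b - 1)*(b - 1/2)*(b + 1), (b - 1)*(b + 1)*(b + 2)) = b^2 - 1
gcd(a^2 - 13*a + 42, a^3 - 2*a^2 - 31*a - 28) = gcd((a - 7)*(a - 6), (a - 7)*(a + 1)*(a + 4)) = a - 7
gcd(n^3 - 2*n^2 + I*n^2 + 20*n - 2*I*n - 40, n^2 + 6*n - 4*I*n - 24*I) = n - 4*I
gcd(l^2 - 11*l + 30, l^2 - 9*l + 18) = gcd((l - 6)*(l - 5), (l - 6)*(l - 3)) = l - 6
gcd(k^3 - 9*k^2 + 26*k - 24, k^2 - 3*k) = k - 3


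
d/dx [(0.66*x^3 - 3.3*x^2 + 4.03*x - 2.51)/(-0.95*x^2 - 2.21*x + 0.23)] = (-0.627*x^4 - 2.9172*x^3 + 11.5769*x^2 - 6.287*x - 4.6202)/(0.9025*x^4 + 4.199*x^3 + 4.4471*x^2 - 1.0166*x + 0.0529)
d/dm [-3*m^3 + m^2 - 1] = m*(2 - 9*m)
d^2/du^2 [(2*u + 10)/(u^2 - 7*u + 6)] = 4*((2 - 3*u)*(u^2 - 7*u + 6) + (u + 5)*(2*u - 7)^2)/(u^2 - 7*u + 6)^3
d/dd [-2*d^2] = -4*d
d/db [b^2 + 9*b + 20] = 2*b + 9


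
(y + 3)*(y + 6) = y^2 + 9*y + 18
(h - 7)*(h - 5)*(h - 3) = h^3 - 15*h^2 + 71*h - 105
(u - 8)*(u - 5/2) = u^2 - 21*u/2 + 20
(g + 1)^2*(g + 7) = g^3 + 9*g^2 + 15*g + 7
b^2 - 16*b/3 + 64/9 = (b - 8/3)^2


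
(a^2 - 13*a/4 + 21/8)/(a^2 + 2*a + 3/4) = (8*a^2 - 26*a + 21)/(2*(4*a^2 + 8*a + 3))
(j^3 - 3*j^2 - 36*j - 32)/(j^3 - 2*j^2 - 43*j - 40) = (j + 4)/(j + 5)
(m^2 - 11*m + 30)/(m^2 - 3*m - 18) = (m - 5)/(m + 3)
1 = 1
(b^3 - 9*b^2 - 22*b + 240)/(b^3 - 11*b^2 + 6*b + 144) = (b + 5)/(b + 3)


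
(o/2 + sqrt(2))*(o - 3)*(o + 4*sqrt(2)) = o^3/2 - 3*o^2/2 + 3*sqrt(2)*o^2 - 9*sqrt(2)*o + 8*o - 24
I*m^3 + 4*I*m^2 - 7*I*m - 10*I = (m - 2)*(m + 5)*(I*m + I)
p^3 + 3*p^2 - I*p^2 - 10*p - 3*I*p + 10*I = (p - 2)*(p + 5)*(p - I)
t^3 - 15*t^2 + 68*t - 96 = (t - 8)*(t - 4)*(t - 3)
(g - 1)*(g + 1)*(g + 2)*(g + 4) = g^4 + 6*g^3 + 7*g^2 - 6*g - 8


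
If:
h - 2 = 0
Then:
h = 2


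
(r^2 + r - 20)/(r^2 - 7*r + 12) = (r + 5)/(r - 3)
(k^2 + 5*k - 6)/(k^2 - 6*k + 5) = (k + 6)/(k - 5)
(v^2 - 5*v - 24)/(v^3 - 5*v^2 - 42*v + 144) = (v + 3)/(v^2 + 3*v - 18)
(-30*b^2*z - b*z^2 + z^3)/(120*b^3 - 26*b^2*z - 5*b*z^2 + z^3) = z/(-4*b + z)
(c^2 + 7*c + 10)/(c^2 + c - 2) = (c + 5)/(c - 1)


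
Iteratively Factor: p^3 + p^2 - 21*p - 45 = (p - 5)*(p^2 + 6*p + 9) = (p - 5)*(p + 3)*(p + 3)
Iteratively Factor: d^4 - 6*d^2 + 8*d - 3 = (d + 3)*(d^3 - 3*d^2 + 3*d - 1) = (d - 1)*(d + 3)*(d^2 - 2*d + 1) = (d - 1)^2*(d + 3)*(d - 1)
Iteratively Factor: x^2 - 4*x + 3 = (x - 3)*(x - 1)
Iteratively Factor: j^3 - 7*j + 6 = (j - 1)*(j^2 + j - 6) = (j - 2)*(j - 1)*(j + 3)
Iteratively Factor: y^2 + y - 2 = (y - 1)*(y + 2)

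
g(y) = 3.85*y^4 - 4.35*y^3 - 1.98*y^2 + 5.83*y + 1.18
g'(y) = 15.4*y^3 - 13.05*y^2 - 3.96*y + 5.83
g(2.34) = 63.68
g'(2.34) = 122.43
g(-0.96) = 0.88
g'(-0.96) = -16.02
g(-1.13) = 4.62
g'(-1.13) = -28.58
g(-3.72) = 913.31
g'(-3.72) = -952.80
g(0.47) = 3.22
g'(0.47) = 2.68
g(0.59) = 3.50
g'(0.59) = 2.11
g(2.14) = 42.70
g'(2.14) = 88.52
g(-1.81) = 51.26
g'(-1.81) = -121.07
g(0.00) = 1.18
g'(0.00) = 5.83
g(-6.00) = 5824.12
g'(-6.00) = -3766.61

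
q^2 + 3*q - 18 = (q - 3)*(q + 6)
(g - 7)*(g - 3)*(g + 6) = g^3 - 4*g^2 - 39*g + 126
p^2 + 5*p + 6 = (p + 2)*(p + 3)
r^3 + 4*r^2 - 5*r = r*(r - 1)*(r + 5)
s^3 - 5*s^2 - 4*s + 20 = (s - 5)*(s - 2)*(s + 2)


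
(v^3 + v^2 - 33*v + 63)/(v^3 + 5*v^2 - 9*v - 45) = (v^2 + 4*v - 21)/(v^2 + 8*v + 15)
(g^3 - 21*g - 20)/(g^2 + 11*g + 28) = (g^2 - 4*g - 5)/(g + 7)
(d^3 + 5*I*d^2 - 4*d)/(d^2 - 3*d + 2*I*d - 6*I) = d*(d^2 + 5*I*d - 4)/(d^2 + d*(-3 + 2*I) - 6*I)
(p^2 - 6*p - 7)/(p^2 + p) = (p - 7)/p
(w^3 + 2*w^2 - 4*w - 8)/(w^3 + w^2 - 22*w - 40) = (w^2 - 4)/(w^2 - w - 20)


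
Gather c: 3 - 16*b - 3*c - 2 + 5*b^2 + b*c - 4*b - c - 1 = 5*b^2 - 20*b + c*(b - 4)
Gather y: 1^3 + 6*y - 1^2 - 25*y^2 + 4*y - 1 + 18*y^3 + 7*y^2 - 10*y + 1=18*y^3 - 18*y^2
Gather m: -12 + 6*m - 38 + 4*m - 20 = 10*m - 70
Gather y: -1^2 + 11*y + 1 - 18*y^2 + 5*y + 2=-18*y^2 + 16*y + 2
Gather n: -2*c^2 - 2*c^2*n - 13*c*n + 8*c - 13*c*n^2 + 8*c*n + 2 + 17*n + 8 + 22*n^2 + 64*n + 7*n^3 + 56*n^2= -2*c^2 + 8*c + 7*n^3 + n^2*(78 - 13*c) + n*(-2*c^2 - 5*c + 81) + 10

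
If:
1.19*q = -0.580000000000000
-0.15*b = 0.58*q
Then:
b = 1.88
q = -0.49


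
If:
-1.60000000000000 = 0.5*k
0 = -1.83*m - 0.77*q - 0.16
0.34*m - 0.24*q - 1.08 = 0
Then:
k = -3.20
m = 1.13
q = -2.90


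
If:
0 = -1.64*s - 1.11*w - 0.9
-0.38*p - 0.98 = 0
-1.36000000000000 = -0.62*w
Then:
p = -2.58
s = -2.03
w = 2.19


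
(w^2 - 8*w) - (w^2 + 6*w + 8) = -14*w - 8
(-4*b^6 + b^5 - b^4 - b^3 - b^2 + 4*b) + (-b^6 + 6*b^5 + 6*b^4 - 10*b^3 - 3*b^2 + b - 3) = -5*b^6 + 7*b^5 + 5*b^4 - 11*b^3 - 4*b^2 + 5*b - 3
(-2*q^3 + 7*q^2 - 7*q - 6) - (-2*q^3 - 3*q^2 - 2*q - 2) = 10*q^2 - 5*q - 4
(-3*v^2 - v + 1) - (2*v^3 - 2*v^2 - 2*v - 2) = -2*v^3 - v^2 + v + 3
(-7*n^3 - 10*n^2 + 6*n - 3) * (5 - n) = 7*n^4 - 25*n^3 - 56*n^2 + 33*n - 15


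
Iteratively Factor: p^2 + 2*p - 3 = (p + 3)*(p - 1)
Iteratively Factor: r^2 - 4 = (r - 2)*(r + 2)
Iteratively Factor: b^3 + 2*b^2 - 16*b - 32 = (b + 4)*(b^2 - 2*b - 8) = (b + 2)*(b + 4)*(b - 4)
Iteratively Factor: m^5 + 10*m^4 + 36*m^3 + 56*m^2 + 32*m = (m + 4)*(m^4 + 6*m^3 + 12*m^2 + 8*m) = m*(m + 4)*(m^3 + 6*m^2 + 12*m + 8) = m*(m + 2)*(m + 4)*(m^2 + 4*m + 4) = m*(m + 2)^2*(m + 4)*(m + 2)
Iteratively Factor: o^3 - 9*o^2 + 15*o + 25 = (o - 5)*(o^2 - 4*o - 5) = (o - 5)^2*(o + 1)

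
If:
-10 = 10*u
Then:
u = -1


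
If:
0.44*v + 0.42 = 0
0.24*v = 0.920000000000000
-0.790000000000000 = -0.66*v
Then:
No Solution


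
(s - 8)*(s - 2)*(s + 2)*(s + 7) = s^4 - s^3 - 60*s^2 + 4*s + 224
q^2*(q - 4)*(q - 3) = q^4 - 7*q^3 + 12*q^2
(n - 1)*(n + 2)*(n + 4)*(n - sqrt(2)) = n^4 - sqrt(2)*n^3 + 5*n^3 - 5*sqrt(2)*n^2 + 2*n^2 - 8*n - 2*sqrt(2)*n + 8*sqrt(2)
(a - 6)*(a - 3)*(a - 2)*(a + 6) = a^4 - 5*a^3 - 30*a^2 + 180*a - 216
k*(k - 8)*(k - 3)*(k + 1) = k^4 - 10*k^3 + 13*k^2 + 24*k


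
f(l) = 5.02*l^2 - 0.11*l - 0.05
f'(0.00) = -0.11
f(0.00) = -0.05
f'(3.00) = 30.01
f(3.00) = 44.80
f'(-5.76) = -57.94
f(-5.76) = 167.14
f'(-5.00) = -50.31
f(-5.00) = 126.00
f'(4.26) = 42.66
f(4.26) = 90.58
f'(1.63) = 16.26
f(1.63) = 13.11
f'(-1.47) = -14.87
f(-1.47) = 10.96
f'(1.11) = 11.03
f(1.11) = 6.01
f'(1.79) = 17.86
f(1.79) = 15.84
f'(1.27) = 12.64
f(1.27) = 7.91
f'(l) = 10.04*l - 0.11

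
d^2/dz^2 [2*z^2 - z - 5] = 4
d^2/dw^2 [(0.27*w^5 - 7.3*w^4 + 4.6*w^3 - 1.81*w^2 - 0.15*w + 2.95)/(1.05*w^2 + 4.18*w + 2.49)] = (1.78605*w^7 + 2.86398000000001*w^6 - 122.921154*w^5 - 795.4998*w^4 - 1029.94711*w^3 - 207.95472*w^2 + 251.16111*w + 68.339708)/(1.157625*w^6 + 13.82535*w^5 + 63.273735*w^4 + 138.606292*w^3 + 150.049143*w^2 + 77.749254*w + 15.438249)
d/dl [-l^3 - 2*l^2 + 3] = l*(-3*l - 4)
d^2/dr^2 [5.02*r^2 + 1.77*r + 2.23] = 10.0400000000000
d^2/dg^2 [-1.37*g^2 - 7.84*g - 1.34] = -2.74000000000000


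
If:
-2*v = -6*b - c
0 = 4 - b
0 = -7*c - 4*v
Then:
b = 4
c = -16/3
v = 28/3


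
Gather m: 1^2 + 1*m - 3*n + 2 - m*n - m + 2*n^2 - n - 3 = -m*n + 2*n^2 - 4*n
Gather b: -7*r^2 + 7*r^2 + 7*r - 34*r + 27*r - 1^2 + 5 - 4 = 0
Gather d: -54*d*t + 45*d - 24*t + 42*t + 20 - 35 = d*(45 - 54*t) + 18*t - 15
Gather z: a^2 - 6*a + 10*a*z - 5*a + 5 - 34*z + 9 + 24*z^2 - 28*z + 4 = a^2 - 11*a + 24*z^2 + z*(10*a - 62) + 18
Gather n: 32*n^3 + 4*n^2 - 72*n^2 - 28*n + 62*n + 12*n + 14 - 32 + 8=32*n^3 - 68*n^2 + 46*n - 10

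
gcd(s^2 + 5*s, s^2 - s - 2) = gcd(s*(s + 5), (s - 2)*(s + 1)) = 1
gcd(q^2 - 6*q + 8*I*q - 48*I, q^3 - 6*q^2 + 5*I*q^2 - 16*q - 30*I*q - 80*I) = 1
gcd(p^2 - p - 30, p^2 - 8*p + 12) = p - 6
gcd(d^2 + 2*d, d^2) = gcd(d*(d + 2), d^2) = d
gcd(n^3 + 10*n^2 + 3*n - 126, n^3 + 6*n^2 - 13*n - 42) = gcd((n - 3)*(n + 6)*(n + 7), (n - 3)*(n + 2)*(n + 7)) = n^2 + 4*n - 21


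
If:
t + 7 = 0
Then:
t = -7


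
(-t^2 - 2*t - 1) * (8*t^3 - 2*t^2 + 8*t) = -8*t^5 - 14*t^4 - 12*t^3 - 14*t^2 - 8*t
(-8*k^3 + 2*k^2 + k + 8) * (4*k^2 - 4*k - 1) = -32*k^5 + 40*k^4 + 4*k^3 + 26*k^2 - 33*k - 8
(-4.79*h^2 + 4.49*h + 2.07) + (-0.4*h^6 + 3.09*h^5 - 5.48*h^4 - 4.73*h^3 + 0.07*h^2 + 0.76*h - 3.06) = -0.4*h^6 + 3.09*h^5 - 5.48*h^4 - 4.73*h^3 - 4.72*h^2 + 5.25*h - 0.99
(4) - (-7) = 11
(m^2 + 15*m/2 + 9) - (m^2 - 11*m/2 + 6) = 13*m + 3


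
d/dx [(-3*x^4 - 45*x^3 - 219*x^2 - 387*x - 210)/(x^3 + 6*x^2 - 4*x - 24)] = 3*(-x^4 - 8*x^3 + 31*x^2 + 382*x + 704)/(x^4 + 8*x^3 - 8*x^2 - 96*x + 144)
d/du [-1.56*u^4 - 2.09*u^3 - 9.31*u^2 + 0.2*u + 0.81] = -6.24*u^3 - 6.27*u^2 - 18.62*u + 0.2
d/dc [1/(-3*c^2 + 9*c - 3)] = (2*c - 3)/(3*(c^2 - 3*c + 1)^2)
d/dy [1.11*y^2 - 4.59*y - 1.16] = 2.22*y - 4.59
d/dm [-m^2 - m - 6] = -2*m - 1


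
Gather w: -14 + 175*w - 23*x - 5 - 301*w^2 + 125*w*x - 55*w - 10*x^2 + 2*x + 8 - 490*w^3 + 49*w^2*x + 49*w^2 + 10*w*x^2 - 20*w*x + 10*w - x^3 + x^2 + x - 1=-490*w^3 + w^2*(49*x - 252) + w*(10*x^2 + 105*x + 130) - x^3 - 9*x^2 - 20*x - 12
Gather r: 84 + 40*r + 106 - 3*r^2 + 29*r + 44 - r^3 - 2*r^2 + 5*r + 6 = -r^3 - 5*r^2 + 74*r + 240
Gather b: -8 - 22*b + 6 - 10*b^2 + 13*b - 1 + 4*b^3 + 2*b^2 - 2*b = 4*b^3 - 8*b^2 - 11*b - 3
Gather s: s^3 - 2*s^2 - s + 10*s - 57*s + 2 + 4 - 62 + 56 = s^3 - 2*s^2 - 48*s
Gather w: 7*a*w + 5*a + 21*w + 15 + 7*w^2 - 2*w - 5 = 5*a + 7*w^2 + w*(7*a + 19) + 10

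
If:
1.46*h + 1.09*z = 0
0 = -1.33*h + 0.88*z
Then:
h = 0.00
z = 0.00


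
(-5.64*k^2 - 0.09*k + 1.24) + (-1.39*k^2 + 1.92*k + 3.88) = -7.03*k^2 + 1.83*k + 5.12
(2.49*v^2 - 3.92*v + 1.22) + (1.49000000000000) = 2.49*v^2 - 3.92*v + 2.71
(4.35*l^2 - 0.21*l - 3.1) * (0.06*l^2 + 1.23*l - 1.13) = 0.261*l^4 + 5.3379*l^3 - 5.3598*l^2 - 3.5757*l + 3.503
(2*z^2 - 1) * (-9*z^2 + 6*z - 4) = -18*z^4 + 12*z^3 + z^2 - 6*z + 4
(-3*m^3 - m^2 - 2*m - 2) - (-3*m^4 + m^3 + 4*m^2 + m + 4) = 3*m^4 - 4*m^3 - 5*m^2 - 3*m - 6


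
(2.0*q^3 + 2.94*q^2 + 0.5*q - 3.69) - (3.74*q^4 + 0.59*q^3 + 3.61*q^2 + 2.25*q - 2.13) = -3.74*q^4 + 1.41*q^3 - 0.67*q^2 - 1.75*q - 1.56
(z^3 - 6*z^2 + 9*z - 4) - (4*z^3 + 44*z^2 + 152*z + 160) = -3*z^3 - 50*z^2 - 143*z - 164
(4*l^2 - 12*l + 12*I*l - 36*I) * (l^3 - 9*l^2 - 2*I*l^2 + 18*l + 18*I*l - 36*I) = 4*l^5 - 48*l^4 + 4*I*l^4 + 204*l^3 - 48*I*l^3 - 504*l^2 + 180*I*l^2 + 1080*l - 216*I*l - 1296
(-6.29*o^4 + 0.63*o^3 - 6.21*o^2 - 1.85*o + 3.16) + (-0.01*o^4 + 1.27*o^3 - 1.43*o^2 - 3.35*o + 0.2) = -6.3*o^4 + 1.9*o^3 - 7.64*o^2 - 5.2*o + 3.36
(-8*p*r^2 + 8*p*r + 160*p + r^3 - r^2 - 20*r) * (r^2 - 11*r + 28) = -8*p*r^4 + 96*p*r^3 - 152*p*r^2 - 1536*p*r + 4480*p + r^5 - 12*r^4 + 19*r^3 + 192*r^2 - 560*r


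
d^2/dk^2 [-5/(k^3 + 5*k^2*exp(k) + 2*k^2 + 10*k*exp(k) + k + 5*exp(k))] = 5*((5*k^2*exp(k) + 30*k*exp(k) + 6*k + 35*exp(k) + 4)*(k^3 + 5*k^2*exp(k) + 2*k^2 + 10*k*exp(k) + k + 5*exp(k)) - 2*(5*k^2*exp(k) + 3*k^2 + 20*k*exp(k) + 4*k + 15*exp(k) + 1)^2)/(k^3 + 5*k^2*exp(k) + 2*k^2 + 10*k*exp(k) + k + 5*exp(k))^3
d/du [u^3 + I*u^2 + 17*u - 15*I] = 3*u^2 + 2*I*u + 17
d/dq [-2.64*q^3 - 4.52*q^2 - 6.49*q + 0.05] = -7.92*q^2 - 9.04*q - 6.49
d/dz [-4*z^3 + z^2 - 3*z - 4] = -12*z^2 + 2*z - 3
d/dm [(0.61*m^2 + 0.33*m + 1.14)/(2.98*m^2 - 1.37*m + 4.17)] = (-1.8191*m^2 - 1.707*m + 2.9379)/(8.8804*m^4 - 8.1652*m^3 + 26.7301*m^2 - 11.4258*m + 17.3889)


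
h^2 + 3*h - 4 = (h - 1)*(h + 4)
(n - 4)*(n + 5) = n^2 + n - 20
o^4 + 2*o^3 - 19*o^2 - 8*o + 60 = (o - 3)*(o - 2)*(o + 2)*(o + 5)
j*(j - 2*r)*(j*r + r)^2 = j^4*r^2 - 2*j^3*r^3 + 2*j^3*r^2 - 4*j^2*r^3 + j^2*r^2 - 2*j*r^3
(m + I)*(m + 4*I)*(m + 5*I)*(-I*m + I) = -I*m^4 + 10*m^3 + I*m^3 - 10*m^2 + 29*I*m^2 - 20*m - 29*I*m + 20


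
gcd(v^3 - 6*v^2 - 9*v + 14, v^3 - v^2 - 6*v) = v + 2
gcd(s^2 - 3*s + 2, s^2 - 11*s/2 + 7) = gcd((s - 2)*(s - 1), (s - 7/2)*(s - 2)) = s - 2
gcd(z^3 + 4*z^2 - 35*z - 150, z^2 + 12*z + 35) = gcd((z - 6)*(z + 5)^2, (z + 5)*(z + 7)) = z + 5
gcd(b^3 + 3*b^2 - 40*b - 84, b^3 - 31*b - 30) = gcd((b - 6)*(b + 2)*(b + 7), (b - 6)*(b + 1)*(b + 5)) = b - 6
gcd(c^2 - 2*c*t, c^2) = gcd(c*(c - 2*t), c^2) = c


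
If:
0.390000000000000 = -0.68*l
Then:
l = -0.57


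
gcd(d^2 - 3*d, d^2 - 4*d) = d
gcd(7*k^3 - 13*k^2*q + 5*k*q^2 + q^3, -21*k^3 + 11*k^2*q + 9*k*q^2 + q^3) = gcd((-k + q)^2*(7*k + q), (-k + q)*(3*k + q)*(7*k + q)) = -7*k^2 + 6*k*q + q^2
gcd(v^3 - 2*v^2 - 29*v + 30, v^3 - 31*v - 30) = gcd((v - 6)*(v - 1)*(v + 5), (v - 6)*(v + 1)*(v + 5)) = v^2 - v - 30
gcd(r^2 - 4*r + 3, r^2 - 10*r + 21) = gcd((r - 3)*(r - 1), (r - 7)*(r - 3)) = r - 3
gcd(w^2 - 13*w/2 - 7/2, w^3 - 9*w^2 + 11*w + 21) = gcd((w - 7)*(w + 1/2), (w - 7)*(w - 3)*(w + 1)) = w - 7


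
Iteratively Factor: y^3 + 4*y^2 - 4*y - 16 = (y + 4)*(y^2 - 4) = (y - 2)*(y + 4)*(y + 2)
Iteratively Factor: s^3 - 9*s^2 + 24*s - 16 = (s - 1)*(s^2 - 8*s + 16) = (s - 4)*(s - 1)*(s - 4)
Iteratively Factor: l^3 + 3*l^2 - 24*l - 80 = (l + 4)*(l^2 - l - 20) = (l + 4)^2*(l - 5)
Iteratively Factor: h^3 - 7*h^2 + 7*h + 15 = (h - 3)*(h^2 - 4*h - 5) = (h - 5)*(h - 3)*(h + 1)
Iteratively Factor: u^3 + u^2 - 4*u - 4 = (u + 1)*(u^2 - 4) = (u - 2)*(u + 1)*(u + 2)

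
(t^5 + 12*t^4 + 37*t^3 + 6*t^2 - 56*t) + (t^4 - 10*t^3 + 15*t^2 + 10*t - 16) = t^5 + 13*t^4 + 27*t^3 + 21*t^2 - 46*t - 16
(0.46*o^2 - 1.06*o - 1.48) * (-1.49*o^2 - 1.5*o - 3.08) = -0.6854*o^4 + 0.8894*o^3 + 2.3784*o^2 + 5.4848*o + 4.5584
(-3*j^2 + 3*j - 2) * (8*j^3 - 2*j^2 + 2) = -24*j^5 + 30*j^4 - 22*j^3 - 2*j^2 + 6*j - 4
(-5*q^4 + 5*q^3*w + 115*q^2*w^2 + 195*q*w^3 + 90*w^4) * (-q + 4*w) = 5*q^5 - 25*q^4*w - 95*q^3*w^2 + 265*q^2*w^3 + 690*q*w^4 + 360*w^5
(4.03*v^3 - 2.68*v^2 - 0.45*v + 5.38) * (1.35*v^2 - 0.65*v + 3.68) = 5.4405*v^5 - 6.2375*v^4 + 15.9649*v^3 - 2.3069*v^2 - 5.153*v + 19.7984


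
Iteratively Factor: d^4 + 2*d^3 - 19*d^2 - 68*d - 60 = (d + 3)*(d^3 - d^2 - 16*d - 20) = (d + 2)*(d + 3)*(d^2 - 3*d - 10) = (d - 5)*(d + 2)*(d + 3)*(d + 2)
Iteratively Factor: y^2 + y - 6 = (y + 3)*(y - 2)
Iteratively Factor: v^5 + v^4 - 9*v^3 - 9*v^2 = (v + 1)*(v^4 - 9*v^2) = (v + 1)*(v + 3)*(v^3 - 3*v^2) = v*(v + 1)*(v + 3)*(v^2 - 3*v) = v^2*(v + 1)*(v + 3)*(v - 3)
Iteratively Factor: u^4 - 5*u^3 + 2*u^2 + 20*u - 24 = (u + 2)*(u^3 - 7*u^2 + 16*u - 12) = (u - 3)*(u + 2)*(u^2 - 4*u + 4) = (u - 3)*(u - 2)*(u + 2)*(u - 2)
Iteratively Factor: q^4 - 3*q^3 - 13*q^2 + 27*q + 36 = (q - 3)*(q^3 - 13*q - 12) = (q - 3)*(q + 3)*(q^2 - 3*q - 4) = (q - 4)*(q - 3)*(q + 3)*(q + 1)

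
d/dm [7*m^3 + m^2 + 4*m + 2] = 21*m^2 + 2*m + 4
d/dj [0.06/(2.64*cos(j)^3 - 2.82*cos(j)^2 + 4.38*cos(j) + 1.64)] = (0.4752*cos(j)^2 - 0.3384*cos(j) + 0.2628)*sin(j)/(2.64*cos(j)^3 - 2.82*cos(j)^2 + 4.38*cos(j) + 1.64)^2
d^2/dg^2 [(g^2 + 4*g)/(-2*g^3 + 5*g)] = 4*(-2*g^3 - 24*g^2 - 15*g - 20)/(8*g^6 - 60*g^4 + 150*g^2 - 125)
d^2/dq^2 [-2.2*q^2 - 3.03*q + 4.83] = -4.40000000000000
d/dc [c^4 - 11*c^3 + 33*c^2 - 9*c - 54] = 4*c^3 - 33*c^2 + 66*c - 9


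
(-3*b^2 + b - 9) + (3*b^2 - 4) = b - 13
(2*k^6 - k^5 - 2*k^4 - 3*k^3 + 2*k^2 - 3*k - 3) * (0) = 0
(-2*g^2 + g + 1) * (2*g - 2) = -4*g^3 + 6*g^2 - 2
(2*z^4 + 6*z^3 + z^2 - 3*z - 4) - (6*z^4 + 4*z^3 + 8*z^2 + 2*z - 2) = -4*z^4 + 2*z^3 - 7*z^2 - 5*z - 2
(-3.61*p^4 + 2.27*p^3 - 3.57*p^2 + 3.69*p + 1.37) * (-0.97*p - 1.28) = 3.5017*p^5 + 2.4189*p^4 + 0.5573*p^3 + 0.9903*p^2 - 6.0521*p - 1.7536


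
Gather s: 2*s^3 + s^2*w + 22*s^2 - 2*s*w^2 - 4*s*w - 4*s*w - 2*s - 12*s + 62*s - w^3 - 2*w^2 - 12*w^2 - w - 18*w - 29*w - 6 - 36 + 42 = 2*s^3 + s^2*(w + 22) + s*(-2*w^2 - 8*w + 48) - w^3 - 14*w^2 - 48*w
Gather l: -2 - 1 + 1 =-2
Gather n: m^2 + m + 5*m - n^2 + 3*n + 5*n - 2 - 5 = m^2 + 6*m - n^2 + 8*n - 7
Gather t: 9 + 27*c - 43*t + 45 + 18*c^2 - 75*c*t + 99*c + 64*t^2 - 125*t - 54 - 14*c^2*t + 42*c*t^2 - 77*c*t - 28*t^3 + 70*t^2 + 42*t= 18*c^2 + 126*c - 28*t^3 + t^2*(42*c + 134) + t*(-14*c^2 - 152*c - 126)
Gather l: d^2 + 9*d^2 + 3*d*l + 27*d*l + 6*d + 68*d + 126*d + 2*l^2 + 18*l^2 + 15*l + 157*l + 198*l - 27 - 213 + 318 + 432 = 10*d^2 + 200*d + 20*l^2 + l*(30*d + 370) + 510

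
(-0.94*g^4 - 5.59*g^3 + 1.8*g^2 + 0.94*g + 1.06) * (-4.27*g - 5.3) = 4.0138*g^5 + 28.8513*g^4 + 21.941*g^3 - 13.5538*g^2 - 9.5082*g - 5.618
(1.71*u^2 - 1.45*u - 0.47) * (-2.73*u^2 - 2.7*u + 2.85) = -4.6683*u^4 - 0.6585*u^3 + 10.0716*u^2 - 2.8635*u - 1.3395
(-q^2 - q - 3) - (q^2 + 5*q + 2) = -2*q^2 - 6*q - 5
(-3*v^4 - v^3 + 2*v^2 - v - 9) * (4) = -12*v^4 - 4*v^3 + 8*v^2 - 4*v - 36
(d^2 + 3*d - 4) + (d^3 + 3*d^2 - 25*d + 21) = d^3 + 4*d^2 - 22*d + 17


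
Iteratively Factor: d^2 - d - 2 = (d + 1)*(d - 2)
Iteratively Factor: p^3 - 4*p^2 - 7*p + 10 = (p - 5)*(p^2 + p - 2) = (p - 5)*(p - 1)*(p + 2)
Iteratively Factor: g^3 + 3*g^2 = (g + 3)*(g^2) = g*(g + 3)*(g)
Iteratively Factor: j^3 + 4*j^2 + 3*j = (j + 3)*(j^2 + j) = (j + 1)*(j + 3)*(j)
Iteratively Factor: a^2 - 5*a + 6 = (a - 2)*(a - 3)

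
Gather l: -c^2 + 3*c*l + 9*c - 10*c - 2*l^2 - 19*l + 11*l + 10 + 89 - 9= -c^2 - c - 2*l^2 + l*(3*c - 8) + 90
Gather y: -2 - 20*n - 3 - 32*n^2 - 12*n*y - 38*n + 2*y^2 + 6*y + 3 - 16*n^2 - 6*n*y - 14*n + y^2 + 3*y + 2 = -48*n^2 - 72*n + 3*y^2 + y*(9 - 18*n)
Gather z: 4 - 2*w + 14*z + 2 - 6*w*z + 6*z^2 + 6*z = -2*w + 6*z^2 + z*(20 - 6*w) + 6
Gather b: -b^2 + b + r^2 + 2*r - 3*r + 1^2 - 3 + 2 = -b^2 + b + r^2 - r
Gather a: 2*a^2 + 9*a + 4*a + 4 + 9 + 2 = 2*a^2 + 13*a + 15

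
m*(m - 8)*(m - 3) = m^3 - 11*m^2 + 24*m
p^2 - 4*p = p*(p - 4)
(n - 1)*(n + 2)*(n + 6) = n^3 + 7*n^2 + 4*n - 12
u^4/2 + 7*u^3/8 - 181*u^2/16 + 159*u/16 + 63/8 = (u/2 + 1/4)*(u - 3)*(u - 7/4)*(u + 6)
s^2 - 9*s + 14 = (s - 7)*(s - 2)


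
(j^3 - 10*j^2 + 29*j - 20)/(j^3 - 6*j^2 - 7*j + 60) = (j - 1)/(j + 3)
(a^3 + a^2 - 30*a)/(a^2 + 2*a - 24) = a*(a - 5)/(a - 4)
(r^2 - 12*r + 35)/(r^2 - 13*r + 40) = (r - 7)/(r - 8)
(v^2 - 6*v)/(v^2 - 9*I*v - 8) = v*(6 - v)/(-v^2 + 9*I*v + 8)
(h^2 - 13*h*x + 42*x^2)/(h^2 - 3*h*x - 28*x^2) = (h - 6*x)/(h + 4*x)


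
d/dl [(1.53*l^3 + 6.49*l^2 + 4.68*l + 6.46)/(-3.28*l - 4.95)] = (-10.0368*l^3 - 44.0077*l^2 - 64.251*l - 1.9772)/(10.7584*l^2 + 32.472*l + 24.5025)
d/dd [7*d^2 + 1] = 14*d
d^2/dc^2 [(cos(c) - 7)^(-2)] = 2*(-7*cos(c) - cos(2*c) + 2)/(cos(c) - 7)^4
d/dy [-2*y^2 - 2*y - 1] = -4*y - 2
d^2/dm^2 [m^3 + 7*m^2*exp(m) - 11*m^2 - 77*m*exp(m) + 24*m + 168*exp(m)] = 7*m^2*exp(m) - 49*m*exp(m) + 6*m + 28*exp(m) - 22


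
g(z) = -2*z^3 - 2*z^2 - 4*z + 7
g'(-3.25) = -54.38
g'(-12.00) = -820.00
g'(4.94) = -170.18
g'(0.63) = -8.90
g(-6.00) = 391.00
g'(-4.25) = -95.38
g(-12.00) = 3223.00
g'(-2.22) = -24.69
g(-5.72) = 338.74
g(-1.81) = 19.55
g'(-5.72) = -177.43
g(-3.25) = 67.53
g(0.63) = 3.19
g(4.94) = -302.67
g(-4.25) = 141.41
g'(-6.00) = -196.00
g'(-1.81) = -16.42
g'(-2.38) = -28.47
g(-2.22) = 27.91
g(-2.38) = 32.15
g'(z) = -6*z^2 - 4*z - 4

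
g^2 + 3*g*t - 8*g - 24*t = (g - 8)*(g + 3*t)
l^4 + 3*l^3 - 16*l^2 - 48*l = l*(l - 4)*(l + 3)*(l + 4)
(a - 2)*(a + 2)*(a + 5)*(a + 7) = a^4 + 12*a^3 + 31*a^2 - 48*a - 140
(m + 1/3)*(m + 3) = m^2 + 10*m/3 + 1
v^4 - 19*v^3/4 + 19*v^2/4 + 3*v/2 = v*(v - 3)*(v - 2)*(v + 1/4)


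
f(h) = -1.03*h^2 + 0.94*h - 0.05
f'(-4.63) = 10.48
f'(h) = 0.94 - 2.06*h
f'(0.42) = 0.07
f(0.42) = 0.16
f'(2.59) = -4.40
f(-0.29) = -0.41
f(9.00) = -75.02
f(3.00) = -6.50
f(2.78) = -5.40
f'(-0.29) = 1.54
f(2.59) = -4.52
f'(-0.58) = 2.13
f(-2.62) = -9.58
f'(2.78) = -4.79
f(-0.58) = -0.94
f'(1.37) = -1.88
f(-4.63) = -26.48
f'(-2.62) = 6.34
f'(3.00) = -5.24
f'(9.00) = -17.60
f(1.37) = -0.70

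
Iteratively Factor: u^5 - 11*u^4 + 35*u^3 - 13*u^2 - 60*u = (u + 1)*(u^4 - 12*u^3 + 47*u^2 - 60*u) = (u - 3)*(u + 1)*(u^3 - 9*u^2 + 20*u) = (u - 5)*(u - 3)*(u + 1)*(u^2 - 4*u) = u*(u - 5)*(u - 3)*(u + 1)*(u - 4)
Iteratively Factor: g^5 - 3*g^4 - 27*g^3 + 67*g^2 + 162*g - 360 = (g + 4)*(g^4 - 7*g^3 + g^2 + 63*g - 90) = (g - 5)*(g + 4)*(g^3 - 2*g^2 - 9*g + 18) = (g - 5)*(g - 2)*(g + 4)*(g^2 - 9) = (g - 5)*(g - 3)*(g - 2)*(g + 4)*(g + 3)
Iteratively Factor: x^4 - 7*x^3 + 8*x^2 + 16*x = (x - 4)*(x^3 - 3*x^2 - 4*x) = (x - 4)*(x + 1)*(x^2 - 4*x) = x*(x - 4)*(x + 1)*(x - 4)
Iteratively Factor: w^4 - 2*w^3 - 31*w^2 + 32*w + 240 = (w + 4)*(w^3 - 6*w^2 - 7*w + 60) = (w + 3)*(w + 4)*(w^2 - 9*w + 20) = (w - 4)*(w + 3)*(w + 4)*(w - 5)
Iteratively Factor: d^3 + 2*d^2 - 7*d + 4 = (d - 1)*(d^2 + 3*d - 4) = (d - 1)^2*(d + 4)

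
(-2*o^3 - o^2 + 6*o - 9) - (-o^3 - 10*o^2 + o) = -o^3 + 9*o^2 + 5*o - 9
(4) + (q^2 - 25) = q^2 - 21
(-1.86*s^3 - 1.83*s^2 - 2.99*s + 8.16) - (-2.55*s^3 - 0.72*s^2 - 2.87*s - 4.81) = 0.69*s^3 - 1.11*s^2 - 0.12*s + 12.97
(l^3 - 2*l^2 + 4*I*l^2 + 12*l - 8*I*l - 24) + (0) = l^3 - 2*l^2 + 4*I*l^2 + 12*l - 8*I*l - 24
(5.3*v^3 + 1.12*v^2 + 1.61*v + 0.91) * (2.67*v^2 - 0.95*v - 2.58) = 14.151*v^5 - 2.0446*v^4 - 10.4393*v^3 - 1.9894*v^2 - 5.0183*v - 2.3478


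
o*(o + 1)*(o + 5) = o^3 + 6*o^2 + 5*o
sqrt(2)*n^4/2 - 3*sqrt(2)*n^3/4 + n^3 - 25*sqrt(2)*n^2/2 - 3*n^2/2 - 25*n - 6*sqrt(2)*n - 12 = (n - 6)*(n + 1/2)*(n + 4)*(sqrt(2)*n/2 + 1)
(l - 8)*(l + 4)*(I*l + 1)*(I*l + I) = -l^4 + 3*l^3 + I*l^3 + 36*l^2 - 3*I*l^2 + 32*l - 36*I*l - 32*I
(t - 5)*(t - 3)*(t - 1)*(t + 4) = t^4 - 5*t^3 - 13*t^2 + 77*t - 60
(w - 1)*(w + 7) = w^2 + 6*w - 7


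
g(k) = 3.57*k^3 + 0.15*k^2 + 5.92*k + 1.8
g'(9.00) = 876.13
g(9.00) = 2669.76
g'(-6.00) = 389.68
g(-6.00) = -799.44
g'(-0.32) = 6.92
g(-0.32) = -0.20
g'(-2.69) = 82.61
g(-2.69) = -82.53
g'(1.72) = 38.12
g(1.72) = 30.59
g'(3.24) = 119.32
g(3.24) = 143.98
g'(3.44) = 133.69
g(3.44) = 169.27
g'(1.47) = 29.50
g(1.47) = 22.17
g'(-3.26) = 118.76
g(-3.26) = -139.59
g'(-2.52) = 73.18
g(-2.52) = -69.30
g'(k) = 10.71*k^2 + 0.3*k + 5.92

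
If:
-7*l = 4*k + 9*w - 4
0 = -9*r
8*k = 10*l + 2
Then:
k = 9/16 - 15*w/16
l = 1/4 - 3*w/4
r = 0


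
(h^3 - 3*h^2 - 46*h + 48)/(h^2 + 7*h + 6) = (h^2 - 9*h + 8)/(h + 1)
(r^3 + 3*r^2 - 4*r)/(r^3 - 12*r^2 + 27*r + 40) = r*(r^2 + 3*r - 4)/(r^3 - 12*r^2 + 27*r + 40)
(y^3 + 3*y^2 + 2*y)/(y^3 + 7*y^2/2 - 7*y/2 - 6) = 2*y*(y + 2)/(2*y^2 + 5*y - 12)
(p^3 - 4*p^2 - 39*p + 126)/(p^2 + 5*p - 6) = (p^2 - 10*p + 21)/(p - 1)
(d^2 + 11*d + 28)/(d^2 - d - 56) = (d + 4)/(d - 8)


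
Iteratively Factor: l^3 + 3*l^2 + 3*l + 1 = (l + 1)*(l^2 + 2*l + 1) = (l + 1)^2*(l + 1)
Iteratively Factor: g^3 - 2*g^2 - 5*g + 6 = (g - 3)*(g^2 + g - 2) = (g - 3)*(g + 2)*(g - 1)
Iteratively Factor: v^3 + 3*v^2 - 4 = (v + 2)*(v^2 + v - 2) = (v + 2)^2*(v - 1)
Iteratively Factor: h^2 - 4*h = (h)*(h - 4)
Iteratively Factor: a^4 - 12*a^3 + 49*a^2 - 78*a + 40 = (a - 5)*(a^3 - 7*a^2 + 14*a - 8) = (a - 5)*(a - 4)*(a^2 - 3*a + 2) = (a - 5)*(a - 4)*(a - 1)*(a - 2)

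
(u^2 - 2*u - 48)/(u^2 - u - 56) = (u + 6)/(u + 7)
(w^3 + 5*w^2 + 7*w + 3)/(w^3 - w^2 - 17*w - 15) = (w + 1)/(w - 5)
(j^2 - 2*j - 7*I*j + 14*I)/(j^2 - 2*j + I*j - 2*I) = (j - 7*I)/(j + I)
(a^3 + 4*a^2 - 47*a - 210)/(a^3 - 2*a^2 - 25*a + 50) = (a^2 - a - 42)/(a^2 - 7*a + 10)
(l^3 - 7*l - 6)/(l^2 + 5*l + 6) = (l^2 - 2*l - 3)/(l + 3)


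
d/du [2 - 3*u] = -3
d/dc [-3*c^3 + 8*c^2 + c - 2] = -9*c^2 + 16*c + 1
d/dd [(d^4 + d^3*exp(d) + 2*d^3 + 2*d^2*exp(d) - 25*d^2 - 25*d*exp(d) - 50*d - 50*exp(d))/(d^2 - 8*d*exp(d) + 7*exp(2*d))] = ((d^2 - 8*d*exp(d) + 7*exp(2*d))*(d^3*exp(d) + 4*d^3 + 5*d^2*exp(d) + 6*d^2 - 21*d*exp(d) - 50*d - 75*exp(d) - 50) + 2*(4*d*exp(d) - d - 7*exp(2*d) + 4*exp(d))*(d^4 + d^3*exp(d) + 2*d^3 + 2*d^2*exp(d) - 25*d^2 - 25*d*exp(d) - 50*d - 50*exp(d)))/(d^2 - 8*d*exp(d) + 7*exp(2*d))^2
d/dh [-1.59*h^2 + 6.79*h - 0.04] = 6.79 - 3.18*h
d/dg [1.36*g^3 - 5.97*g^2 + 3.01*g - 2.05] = 4.08*g^2 - 11.94*g + 3.01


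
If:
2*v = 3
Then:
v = 3/2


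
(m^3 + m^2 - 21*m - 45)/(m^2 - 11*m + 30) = (m^2 + 6*m + 9)/(m - 6)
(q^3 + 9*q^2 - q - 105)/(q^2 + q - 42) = (q^2 + 2*q - 15)/(q - 6)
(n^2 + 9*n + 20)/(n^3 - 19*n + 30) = (n + 4)/(n^2 - 5*n + 6)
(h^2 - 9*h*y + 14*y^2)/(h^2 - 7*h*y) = (h - 2*y)/h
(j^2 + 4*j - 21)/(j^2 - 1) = (j^2 + 4*j - 21)/(j^2 - 1)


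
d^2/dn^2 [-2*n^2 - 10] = -4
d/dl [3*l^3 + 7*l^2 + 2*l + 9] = 9*l^2 + 14*l + 2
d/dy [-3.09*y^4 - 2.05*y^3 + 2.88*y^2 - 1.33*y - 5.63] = -12.36*y^3 - 6.15*y^2 + 5.76*y - 1.33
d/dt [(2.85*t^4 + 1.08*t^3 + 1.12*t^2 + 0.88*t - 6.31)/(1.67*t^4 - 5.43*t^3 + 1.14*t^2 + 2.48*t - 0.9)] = (-17.2791*t^6 + 2.7572*t^5 + 24.108*t^4 + 46.8044*t^3 - 103.9315*t^2 + 12.3708*t + 14.8568)/(2.7889*t^8 - 18.1362*t^7 + 33.2925*t^6 - 4.0972*t^5 - 28.6392*t^4 + 15.4284*t^3 + 4.0984*t^2 - 4.464*t + 0.81)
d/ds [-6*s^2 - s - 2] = -12*s - 1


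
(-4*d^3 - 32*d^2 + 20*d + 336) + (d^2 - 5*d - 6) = -4*d^3 - 31*d^2 + 15*d + 330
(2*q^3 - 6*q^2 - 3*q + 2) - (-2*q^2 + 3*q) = 2*q^3 - 4*q^2 - 6*q + 2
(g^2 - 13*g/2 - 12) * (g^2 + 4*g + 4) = g^4 - 5*g^3/2 - 34*g^2 - 74*g - 48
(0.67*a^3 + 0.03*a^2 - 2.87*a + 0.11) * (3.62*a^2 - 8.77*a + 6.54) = 2.4254*a^5 - 5.7673*a^4 - 6.2707*a^3 + 25.7643*a^2 - 19.7345*a + 0.7194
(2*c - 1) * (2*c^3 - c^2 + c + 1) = 4*c^4 - 4*c^3 + 3*c^2 + c - 1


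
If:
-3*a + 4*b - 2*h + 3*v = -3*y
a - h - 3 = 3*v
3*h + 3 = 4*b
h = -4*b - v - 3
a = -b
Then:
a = 12/41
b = -12/41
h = -57/41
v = -18/41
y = 8/41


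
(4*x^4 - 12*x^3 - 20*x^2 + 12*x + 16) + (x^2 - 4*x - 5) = 4*x^4 - 12*x^3 - 19*x^2 + 8*x + 11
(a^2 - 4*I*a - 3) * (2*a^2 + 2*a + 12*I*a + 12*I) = 2*a^4 + 2*a^3 + 4*I*a^3 + 42*a^2 + 4*I*a^2 + 42*a - 36*I*a - 36*I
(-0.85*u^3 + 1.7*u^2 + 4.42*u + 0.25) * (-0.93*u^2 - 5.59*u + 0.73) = 0.7905*u^5 + 3.1705*u^4 - 14.2341*u^3 - 23.6993*u^2 + 1.8291*u + 0.1825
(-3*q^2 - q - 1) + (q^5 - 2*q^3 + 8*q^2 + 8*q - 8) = q^5 - 2*q^3 + 5*q^2 + 7*q - 9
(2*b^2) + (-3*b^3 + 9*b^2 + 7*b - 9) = -3*b^3 + 11*b^2 + 7*b - 9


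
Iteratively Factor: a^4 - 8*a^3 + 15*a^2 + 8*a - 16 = (a - 4)*(a^3 - 4*a^2 - a + 4) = (a - 4)*(a + 1)*(a^2 - 5*a + 4) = (a - 4)^2*(a + 1)*(a - 1)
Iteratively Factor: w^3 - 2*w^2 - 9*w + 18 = (w - 3)*(w^2 + w - 6) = (w - 3)*(w - 2)*(w + 3)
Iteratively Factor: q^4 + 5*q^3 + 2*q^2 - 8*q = (q)*(q^3 + 5*q^2 + 2*q - 8) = q*(q - 1)*(q^2 + 6*q + 8) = q*(q - 1)*(q + 4)*(q + 2)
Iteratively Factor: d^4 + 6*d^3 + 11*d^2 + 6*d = (d + 2)*(d^3 + 4*d^2 + 3*d) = (d + 2)*(d + 3)*(d^2 + d) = (d + 1)*(d + 2)*(d + 3)*(d)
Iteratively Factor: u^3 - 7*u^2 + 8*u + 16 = (u + 1)*(u^2 - 8*u + 16) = (u - 4)*(u + 1)*(u - 4)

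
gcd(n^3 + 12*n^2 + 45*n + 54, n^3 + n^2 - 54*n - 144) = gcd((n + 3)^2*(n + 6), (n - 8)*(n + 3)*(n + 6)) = n^2 + 9*n + 18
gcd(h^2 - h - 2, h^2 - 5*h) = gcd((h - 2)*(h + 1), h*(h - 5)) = 1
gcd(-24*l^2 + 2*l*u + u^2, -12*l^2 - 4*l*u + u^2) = 1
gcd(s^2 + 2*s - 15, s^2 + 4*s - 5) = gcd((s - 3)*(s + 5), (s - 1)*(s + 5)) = s + 5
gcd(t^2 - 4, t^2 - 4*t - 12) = t + 2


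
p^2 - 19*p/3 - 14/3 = (p - 7)*(p + 2/3)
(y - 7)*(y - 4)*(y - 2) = y^3 - 13*y^2 + 50*y - 56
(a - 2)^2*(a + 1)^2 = a^4 - 2*a^3 - 3*a^2 + 4*a + 4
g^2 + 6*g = g*(g + 6)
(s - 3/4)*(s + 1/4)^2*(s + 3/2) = s^4 + 5*s^3/4 - 11*s^2/16 - 33*s/64 - 9/128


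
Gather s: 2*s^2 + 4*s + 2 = 2*s^2 + 4*s + 2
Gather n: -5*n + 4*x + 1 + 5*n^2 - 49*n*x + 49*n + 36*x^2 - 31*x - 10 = 5*n^2 + n*(44 - 49*x) + 36*x^2 - 27*x - 9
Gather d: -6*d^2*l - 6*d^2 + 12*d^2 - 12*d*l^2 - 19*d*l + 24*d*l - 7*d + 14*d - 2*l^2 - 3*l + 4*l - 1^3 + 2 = d^2*(6 - 6*l) + d*(-12*l^2 + 5*l + 7) - 2*l^2 + l + 1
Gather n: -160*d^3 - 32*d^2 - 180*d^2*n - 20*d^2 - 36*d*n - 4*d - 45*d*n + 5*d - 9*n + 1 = -160*d^3 - 52*d^2 + d + n*(-180*d^2 - 81*d - 9) + 1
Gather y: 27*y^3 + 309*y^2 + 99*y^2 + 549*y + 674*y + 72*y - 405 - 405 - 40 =27*y^3 + 408*y^2 + 1295*y - 850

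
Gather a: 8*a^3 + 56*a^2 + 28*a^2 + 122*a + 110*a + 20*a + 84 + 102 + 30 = 8*a^3 + 84*a^2 + 252*a + 216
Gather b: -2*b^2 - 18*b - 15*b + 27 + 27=-2*b^2 - 33*b + 54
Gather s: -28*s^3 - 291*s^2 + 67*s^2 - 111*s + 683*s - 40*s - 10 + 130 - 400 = -28*s^3 - 224*s^2 + 532*s - 280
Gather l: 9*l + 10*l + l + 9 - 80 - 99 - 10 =20*l - 180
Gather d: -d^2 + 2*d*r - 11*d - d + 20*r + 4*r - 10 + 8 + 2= -d^2 + d*(2*r - 12) + 24*r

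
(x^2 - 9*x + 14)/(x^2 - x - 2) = (x - 7)/(x + 1)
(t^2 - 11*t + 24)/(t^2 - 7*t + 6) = (t^2 - 11*t + 24)/(t^2 - 7*t + 6)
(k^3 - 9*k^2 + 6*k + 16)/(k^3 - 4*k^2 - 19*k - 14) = (k^2 - 10*k + 16)/(k^2 - 5*k - 14)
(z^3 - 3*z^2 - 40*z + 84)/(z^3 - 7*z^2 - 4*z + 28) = (z + 6)/(z + 2)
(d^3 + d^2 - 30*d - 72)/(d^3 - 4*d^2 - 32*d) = (d^2 - 3*d - 18)/(d*(d - 8))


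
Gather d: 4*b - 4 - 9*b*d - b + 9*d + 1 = 3*b + d*(9 - 9*b) - 3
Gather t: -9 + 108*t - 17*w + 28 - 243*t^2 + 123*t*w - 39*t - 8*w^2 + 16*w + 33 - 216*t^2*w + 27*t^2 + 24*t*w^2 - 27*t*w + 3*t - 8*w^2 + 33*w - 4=t^2*(-216*w - 216) + t*(24*w^2 + 96*w + 72) - 16*w^2 + 32*w + 48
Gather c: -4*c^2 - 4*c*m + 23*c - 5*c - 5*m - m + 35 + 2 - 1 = -4*c^2 + c*(18 - 4*m) - 6*m + 36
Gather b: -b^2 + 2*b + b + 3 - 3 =-b^2 + 3*b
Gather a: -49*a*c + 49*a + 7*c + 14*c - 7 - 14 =a*(49 - 49*c) + 21*c - 21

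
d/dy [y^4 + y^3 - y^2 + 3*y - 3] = 4*y^3 + 3*y^2 - 2*y + 3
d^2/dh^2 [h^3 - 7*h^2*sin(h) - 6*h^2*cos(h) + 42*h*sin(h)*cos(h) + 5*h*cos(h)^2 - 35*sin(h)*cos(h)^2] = 7*h^2*sin(h) + 6*h^2*cos(h) + 24*h*sin(h) - 84*h*sin(2*h) - 28*h*cos(h) - 10*h*cos(2*h) + 6*h - 21*sin(h)/4 - 10*sin(2*h) + 315*sin(3*h)/4 - 12*cos(h) + 84*cos(2*h)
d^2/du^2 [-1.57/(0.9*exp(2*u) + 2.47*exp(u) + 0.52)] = (-1.57*(1.8*exp(u) + 2.47)*(3.6*exp(u) + 4.94)*exp(u) + (5.652*exp(u) + 3.8779)*(0.9*exp(2*u) + 2.47*exp(u) + 0.52))*exp(u)/(0.9*exp(2*u) + 2.47*exp(u) + 0.52)^3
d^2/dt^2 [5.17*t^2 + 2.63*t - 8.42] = 10.3400000000000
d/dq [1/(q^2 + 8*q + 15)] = 2*(-q - 4)/(q^2 + 8*q + 15)^2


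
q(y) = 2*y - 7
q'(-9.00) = 2.00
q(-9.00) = -25.00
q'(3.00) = 2.00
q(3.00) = -1.00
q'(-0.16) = 2.00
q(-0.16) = -7.32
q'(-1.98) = 2.00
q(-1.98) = -10.96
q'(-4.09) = 2.00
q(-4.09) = -15.18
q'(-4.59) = 2.00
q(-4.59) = -16.18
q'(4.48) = 2.00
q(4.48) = 1.96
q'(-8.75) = 2.00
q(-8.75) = -24.50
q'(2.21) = 2.00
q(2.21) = -2.58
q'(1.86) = 2.00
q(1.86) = -3.28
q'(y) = 2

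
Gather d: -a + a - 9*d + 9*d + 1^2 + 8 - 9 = 0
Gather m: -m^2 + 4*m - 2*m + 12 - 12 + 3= -m^2 + 2*m + 3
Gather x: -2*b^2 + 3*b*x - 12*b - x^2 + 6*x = -2*b^2 - 12*b - x^2 + x*(3*b + 6)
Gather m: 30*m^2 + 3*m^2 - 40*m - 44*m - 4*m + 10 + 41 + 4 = 33*m^2 - 88*m + 55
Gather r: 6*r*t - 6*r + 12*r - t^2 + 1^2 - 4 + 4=r*(6*t + 6) - t^2 + 1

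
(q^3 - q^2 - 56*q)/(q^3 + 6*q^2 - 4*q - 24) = q*(q^2 - q - 56)/(q^3 + 6*q^2 - 4*q - 24)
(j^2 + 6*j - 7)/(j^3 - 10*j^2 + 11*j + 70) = (j^2 + 6*j - 7)/(j^3 - 10*j^2 + 11*j + 70)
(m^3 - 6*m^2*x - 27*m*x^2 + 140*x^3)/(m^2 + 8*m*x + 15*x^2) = (m^2 - 11*m*x + 28*x^2)/(m + 3*x)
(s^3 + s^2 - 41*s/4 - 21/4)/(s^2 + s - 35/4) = (2*s^2 - 5*s - 3)/(2*s - 5)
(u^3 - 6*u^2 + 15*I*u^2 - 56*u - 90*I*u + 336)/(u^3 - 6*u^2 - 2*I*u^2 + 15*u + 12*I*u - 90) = (u^2 + 15*I*u - 56)/(u^2 - 2*I*u + 15)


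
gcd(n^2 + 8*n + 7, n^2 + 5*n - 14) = n + 7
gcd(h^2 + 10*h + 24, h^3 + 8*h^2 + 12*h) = h + 6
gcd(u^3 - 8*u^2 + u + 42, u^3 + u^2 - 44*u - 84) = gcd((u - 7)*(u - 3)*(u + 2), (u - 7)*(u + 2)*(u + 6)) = u^2 - 5*u - 14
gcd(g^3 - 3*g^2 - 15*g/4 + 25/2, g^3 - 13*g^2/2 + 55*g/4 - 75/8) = g^2 - 5*g + 25/4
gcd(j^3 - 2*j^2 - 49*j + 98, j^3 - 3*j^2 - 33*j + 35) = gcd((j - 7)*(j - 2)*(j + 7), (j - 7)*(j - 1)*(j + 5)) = j - 7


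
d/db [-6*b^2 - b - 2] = -12*b - 1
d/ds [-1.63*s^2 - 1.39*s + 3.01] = -3.26*s - 1.39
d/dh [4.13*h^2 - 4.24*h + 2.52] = 8.26*h - 4.24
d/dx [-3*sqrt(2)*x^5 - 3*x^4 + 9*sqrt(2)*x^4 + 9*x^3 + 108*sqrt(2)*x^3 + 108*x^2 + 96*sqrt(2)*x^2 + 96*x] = -15*sqrt(2)*x^4 - 12*x^3 + 36*sqrt(2)*x^3 + 27*x^2 + 324*sqrt(2)*x^2 + 216*x + 192*sqrt(2)*x + 96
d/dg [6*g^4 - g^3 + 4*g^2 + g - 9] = 24*g^3 - 3*g^2 + 8*g + 1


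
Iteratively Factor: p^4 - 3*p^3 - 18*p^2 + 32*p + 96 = (p + 3)*(p^3 - 6*p^2 + 32) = (p + 2)*(p + 3)*(p^2 - 8*p + 16) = (p - 4)*(p + 2)*(p + 3)*(p - 4)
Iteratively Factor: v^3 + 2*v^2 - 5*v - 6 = (v + 3)*(v^2 - v - 2) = (v - 2)*(v + 3)*(v + 1)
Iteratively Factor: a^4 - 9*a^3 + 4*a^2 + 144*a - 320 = (a + 4)*(a^3 - 13*a^2 + 56*a - 80) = (a - 5)*(a + 4)*(a^2 - 8*a + 16) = (a - 5)*(a - 4)*(a + 4)*(a - 4)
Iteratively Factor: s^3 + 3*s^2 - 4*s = (s - 1)*(s^2 + 4*s) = s*(s - 1)*(s + 4)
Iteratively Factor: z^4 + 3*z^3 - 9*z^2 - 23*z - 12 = (z + 1)*(z^3 + 2*z^2 - 11*z - 12) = (z + 1)^2*(z^2 + z - 12) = (z + 1)^2*(z + 4)*(z - 3)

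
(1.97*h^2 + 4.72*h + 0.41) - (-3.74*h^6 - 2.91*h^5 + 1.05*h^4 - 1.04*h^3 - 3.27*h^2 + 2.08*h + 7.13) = 3.74*h^6 + 2.91*h^5 - 1.05*h^4 + 1.04*h^3 + 5.24*h^2 + 2.64*h - 6.72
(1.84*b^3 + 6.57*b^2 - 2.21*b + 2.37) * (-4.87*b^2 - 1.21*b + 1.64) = -8.9608*b^5 - 34.2223*b^4 + 5.8306*b^3 + 1.907*b^2 - 6.4921*b + 3.8868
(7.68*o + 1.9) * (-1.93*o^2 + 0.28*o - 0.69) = -14.8224*o^3 - 1.5166*o^2 - 4.7672*o - 1.311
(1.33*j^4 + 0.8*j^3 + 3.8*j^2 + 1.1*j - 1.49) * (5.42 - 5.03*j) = -6.6899*j^5 + 3.1846*j^4 - 14.778*j^3 + 15.063*j^2 + 13.4567*j - 8.0758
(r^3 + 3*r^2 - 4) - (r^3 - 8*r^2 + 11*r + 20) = 11*r^2 - 11*r - 24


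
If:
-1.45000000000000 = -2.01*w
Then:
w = 0.72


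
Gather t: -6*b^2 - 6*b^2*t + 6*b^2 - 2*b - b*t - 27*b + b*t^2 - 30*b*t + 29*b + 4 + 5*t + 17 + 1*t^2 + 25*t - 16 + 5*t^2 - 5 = t^2*(b + 6) + t*(-6*b^2 - 31*b + 30)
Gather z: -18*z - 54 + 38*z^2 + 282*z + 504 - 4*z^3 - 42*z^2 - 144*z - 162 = -4*z^3 - 4*z^2 + 120*z + 288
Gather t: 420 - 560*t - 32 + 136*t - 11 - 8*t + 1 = 378 - 432*t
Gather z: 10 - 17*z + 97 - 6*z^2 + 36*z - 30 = -6*z^2 + 19*z + 77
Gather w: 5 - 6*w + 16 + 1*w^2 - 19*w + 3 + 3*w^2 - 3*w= 4*w^2 - 28*w + 24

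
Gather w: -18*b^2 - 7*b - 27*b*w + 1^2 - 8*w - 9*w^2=-18*b^2 - 7*b - 9*w^2 + w*(-27*b - 8) + 1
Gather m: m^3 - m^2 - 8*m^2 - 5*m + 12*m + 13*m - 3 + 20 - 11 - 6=m^3 - 9*m^2 + 20*m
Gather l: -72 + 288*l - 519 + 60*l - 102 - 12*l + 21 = 336*l - 672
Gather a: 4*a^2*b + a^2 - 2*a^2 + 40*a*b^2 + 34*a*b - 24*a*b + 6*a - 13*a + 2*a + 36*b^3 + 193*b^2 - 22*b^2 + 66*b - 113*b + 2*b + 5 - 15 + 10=a^2*(4*b - 1) + a*(40*b^2 + 10*b - 5) + 36*b^3 + 171*b^2 - 45*b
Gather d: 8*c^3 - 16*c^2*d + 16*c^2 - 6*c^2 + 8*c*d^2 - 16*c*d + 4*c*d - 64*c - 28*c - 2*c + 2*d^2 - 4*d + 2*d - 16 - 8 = 8*c^3 + 10*c^2 - 94*c + d^2*(8*c + 2) + d*(-16*c^2 - 12*c - 2) - 24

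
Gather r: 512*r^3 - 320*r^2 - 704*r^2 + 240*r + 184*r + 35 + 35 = 512*r^3 - 1024*r^2 + 424*r + 70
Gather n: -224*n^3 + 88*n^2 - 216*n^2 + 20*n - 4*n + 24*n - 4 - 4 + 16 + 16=-224*n^3 - 128*n^2 + 40*n + 24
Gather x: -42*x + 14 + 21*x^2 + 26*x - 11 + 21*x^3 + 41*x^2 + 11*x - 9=21*x^3 + 62*x^2 - 5*x - 6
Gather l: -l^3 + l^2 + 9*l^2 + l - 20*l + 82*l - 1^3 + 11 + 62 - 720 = -l^3 + 10*l^2 + 63*l - 648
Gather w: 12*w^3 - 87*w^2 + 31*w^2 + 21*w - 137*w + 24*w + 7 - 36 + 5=12*w^3 - 56*w^2 - 92*w - 24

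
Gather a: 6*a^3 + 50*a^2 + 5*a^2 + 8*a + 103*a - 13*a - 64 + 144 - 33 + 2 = 6*a^3 + 55*a^2 + 98*a + 49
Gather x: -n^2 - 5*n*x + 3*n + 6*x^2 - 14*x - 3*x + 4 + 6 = -n^2 + 3*n + 6*x^2 + x*(-5*n - 17) + 10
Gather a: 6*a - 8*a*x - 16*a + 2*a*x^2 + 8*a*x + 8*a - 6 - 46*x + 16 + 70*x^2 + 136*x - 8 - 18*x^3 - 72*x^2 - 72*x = a*(2*x^2 - 2) - 18*x^3 - 2*x^2 + 18*x + 2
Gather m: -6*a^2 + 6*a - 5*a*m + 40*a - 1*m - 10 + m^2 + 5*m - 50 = -6*a^2 + 46*a + m^2 + m*(4 - 5*a) - 60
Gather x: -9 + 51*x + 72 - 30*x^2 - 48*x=-30*x^2 + 3*x + 63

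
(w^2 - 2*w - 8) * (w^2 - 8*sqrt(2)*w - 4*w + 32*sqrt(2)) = w^4 - 8*sqrt(2)*w^3 - 6*w^3 + 48*sqrt(2)*w^2 + 32*w - 256*sqrt(2)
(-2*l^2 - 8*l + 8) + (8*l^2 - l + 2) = 6*l^2 - 9*l + 10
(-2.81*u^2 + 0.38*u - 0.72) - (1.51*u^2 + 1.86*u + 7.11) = -4.32*u^2 - 1.48*u - 7.83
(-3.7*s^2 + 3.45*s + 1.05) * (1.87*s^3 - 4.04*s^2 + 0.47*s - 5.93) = -6.919*s^5 + 21.3995*s^4 - 13.7135*s^3 + 19.3205*s^2 - 19.965*s - 6.2265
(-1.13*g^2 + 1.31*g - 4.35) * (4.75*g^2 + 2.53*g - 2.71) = -5.3675*g^4 + 3.3636*g^3 - 14.2859*g^2 - 14.5556*g + 11.7885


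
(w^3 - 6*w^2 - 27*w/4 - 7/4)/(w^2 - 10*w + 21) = (w^2 + w + 1/4)/(w - 3)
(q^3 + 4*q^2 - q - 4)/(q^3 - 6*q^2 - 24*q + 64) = (q^2 - 1)/(q^2 - 10*q + 16)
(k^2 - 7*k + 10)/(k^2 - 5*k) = (k - 2)/k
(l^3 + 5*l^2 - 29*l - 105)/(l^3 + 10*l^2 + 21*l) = (l - 5)/l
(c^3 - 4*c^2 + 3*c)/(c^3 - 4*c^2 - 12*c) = (-c^2 + 4*c - 3)/(-c^2 + 4*c + 12)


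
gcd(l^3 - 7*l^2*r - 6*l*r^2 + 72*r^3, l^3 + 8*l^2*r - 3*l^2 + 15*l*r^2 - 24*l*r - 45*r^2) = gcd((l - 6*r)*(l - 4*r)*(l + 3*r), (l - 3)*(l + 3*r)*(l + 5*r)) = l + 3*r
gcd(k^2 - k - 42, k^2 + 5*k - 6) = k + 6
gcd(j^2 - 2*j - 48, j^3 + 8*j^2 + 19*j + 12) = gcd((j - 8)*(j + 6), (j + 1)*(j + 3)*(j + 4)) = 1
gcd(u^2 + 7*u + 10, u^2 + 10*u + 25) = u + 5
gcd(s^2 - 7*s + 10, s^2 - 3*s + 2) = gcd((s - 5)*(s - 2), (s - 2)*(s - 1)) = s - 2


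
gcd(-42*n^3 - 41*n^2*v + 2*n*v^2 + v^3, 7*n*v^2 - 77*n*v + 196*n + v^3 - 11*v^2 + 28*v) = 7*n + v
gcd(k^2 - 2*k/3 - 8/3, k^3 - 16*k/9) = k + 4/3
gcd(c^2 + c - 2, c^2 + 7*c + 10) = c + 2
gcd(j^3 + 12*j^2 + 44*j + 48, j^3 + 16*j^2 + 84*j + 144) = j^2 + 10*j + 24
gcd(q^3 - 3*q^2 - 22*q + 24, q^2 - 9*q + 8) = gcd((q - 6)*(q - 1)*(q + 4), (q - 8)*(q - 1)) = q - 1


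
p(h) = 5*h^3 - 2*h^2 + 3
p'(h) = 15*h^2 - 4*h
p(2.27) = 51.18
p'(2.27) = 68.21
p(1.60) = 18.36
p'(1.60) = 32.00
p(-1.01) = -4.19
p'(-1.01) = 19.34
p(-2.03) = -47.07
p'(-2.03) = 69.93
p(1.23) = 9.28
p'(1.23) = 17.77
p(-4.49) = -489.91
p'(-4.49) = 320.36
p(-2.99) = -148.53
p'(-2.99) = 146.06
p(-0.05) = 2.99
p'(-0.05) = 0.24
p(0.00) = 3.00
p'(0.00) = 0.00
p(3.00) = 120.00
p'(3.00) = 123.00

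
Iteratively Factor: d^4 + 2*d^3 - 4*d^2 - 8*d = (d + 2)*(d^3 - 4*d) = (d - 2)*(d + 2)*(d^2 + 2*d) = d*(d - 2)*(d + 2)*(d + 2)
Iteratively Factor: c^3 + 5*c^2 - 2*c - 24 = (c - 2)*(c^2 + 7*c + 12) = (c - 2)*(c + 3)*(c + 4)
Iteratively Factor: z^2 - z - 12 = (z + 3)*(z - 4)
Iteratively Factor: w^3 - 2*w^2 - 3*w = (w + 1)*(w^2 - 3*w) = (w - 3)*(w + 1)*(w)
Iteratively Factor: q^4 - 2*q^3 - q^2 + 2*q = (q)*(q^3 - 2*q^2 - q + 2) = q*(q + 1)*(q^2 - 3*q + 2) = q*(q - 1)*(q + 1)*(q - 2)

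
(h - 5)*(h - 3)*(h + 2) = h^3 - 6*h^2 - h + 30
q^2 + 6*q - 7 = (q - 1)*(q + 7)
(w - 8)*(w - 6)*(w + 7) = w^3 - 7*w^2 - 50*w + 336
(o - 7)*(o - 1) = o^2 - 8*o + 7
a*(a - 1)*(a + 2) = a^3 + a^2 - 2*a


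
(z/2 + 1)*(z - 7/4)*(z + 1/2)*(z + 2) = z^4/2 + 11*z^3/8 - 15*z^2/16 - 17*z/4 - 7/4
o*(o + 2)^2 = o^3 + 4*o^2 + 4*o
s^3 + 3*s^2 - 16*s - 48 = (s - 4)*(s + 3)*(s + 4)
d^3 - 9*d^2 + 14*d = d*(d - 7)*(d - 2)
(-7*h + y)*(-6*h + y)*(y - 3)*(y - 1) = 42*h^2*y^2 - 168*h^2*y + 126*h^2 - 13*h*y^3 + 52*h*y^2 - 39*h*y + y^4 - 4*y^3 + 3*y^2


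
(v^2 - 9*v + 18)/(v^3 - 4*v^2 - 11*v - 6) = (v - 3)/(v^2 + 2*v + 1)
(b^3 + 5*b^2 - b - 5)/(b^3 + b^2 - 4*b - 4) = (b^2 + 4*b - 5)/(b^2 - 4)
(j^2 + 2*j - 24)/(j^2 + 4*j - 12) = (j - 4)/(j - 2)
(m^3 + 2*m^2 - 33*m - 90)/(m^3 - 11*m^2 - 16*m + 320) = (m^2 - 3*m - 18)/(m^2 - 16*m + 64)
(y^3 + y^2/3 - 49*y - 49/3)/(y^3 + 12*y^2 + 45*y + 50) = (3*y^3 + y^2 - 147*y - 49)/(3*(y^3 + 12*y^2 + 45*y + 50))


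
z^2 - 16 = (z - 4)*(z + 4)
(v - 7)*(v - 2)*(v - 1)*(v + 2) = v^4 - 8*v^3 + 3*v^2 + 32*v - 28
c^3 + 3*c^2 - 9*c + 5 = (c - 1)^2*(c + 5)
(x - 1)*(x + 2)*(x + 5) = x^3 + 6*x^2 + 3*x - 10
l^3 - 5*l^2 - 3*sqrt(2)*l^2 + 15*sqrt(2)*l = l*(l - 5)*(l - 3*sqrt(2))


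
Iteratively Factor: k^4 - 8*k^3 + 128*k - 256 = (k - 4)*(k^3 - 4*k^2 - 16*k + 64) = (k - 4)*(k + 4)*(k^2 - 8*k + 16) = (k - 4)^2*(k + 4)*(k - 4)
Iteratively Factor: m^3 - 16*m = (m - 4)*(m^2 + 4*m) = (m - 4)*(m + 4)*(m)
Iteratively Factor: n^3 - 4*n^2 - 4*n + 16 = (n + 2)*(n^2 - 6*n + 8) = (n - 2)*(n + 2)*(n - 4)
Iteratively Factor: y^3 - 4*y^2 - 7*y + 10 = (y + 2)*(y^2 - 6*y + 5) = (y - 5)*(y + 2)*(y - 1)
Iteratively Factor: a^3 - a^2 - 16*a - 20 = (a + 2)*(a^2 - 3*a - 10) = (a - 5)*(a + 2)*(a + 2)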